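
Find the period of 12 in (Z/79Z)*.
26

79 is prime, so ord(12) divides φ(79) = 78.
Divisors of 78: 1, 2, 3, 6, 13, 26, 39, 78.
Repeated squaring: 12^1 ≡ 12, 12^2 ≡ 65, 12^4 ≡ 38, 12^8 ≡ 22, 12^16 ≡ 10, 12^32 ≡ 21, 12^64 ≡ 46 (mod 79).
Test 12^d mod 79 for each divisor d in increasing order:
12^1 ≡ 12
12^2 ≡ 65
12^3 = 12^2·12^1 ≡ 69
12^6 = 12^4·12^2 ≡ 21
12^13 = 12^8·12^4·12^1 ≡ 78
12^26 = 12^16·12^8·12^2 ≡ 1  ← first divisor giving 1
The order is 26.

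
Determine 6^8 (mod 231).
15

Repeated squaring. Binary of 8 = 1000.
6^1 ≡ 6 (mod 231); 6^2 ≡ 36 (mod 231); 6^4 ≡ 141 (mod 231); 6^8 ≡ 15 (mod 231)
6^8 = 6^8 ≡ 15 (mod 231)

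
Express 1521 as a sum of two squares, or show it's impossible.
0² + 39² (a=0, b=39)

Factorization: 1521 = 3^2 × 13^2
By Fermat: n is sum of two squares iff every prime p ≡ 3 (mod 4) appears to even power.
All primes ≡ 3 (mod 4) appear to even power.
Search a = 0, 1, 2, … for 1521 - a² a perfect square: first hit at a = 0: 1521 - 0 = 1521 = 39².
1521 = 0² + 39² = 0 + 1521 ✓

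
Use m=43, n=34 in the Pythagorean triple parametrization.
(693, 2924, 3005)

Euclid's formula: a = m² - n², b = 2mn, c = m² + n²
m = 43, n = 34
a = 43² - 34² = 1849 - 1156 = 693
b = 2 × 43 × 34 = 2924
c = 43² + 34² = 1849 + 1156 = 3005
Verification: 693² + 2924² = 480249 + 8549776 = 9030025 = 3005² ✓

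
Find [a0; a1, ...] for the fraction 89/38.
[2; 2, 1, 12]

Euclidean algorithm steps:
89 = 2 × 38 + 13
38 = 2 × 13 + 12
13 = 1 × 12 + 1
12 = 12 × 1 + 0
Continued fraction: [2; 2, 1, 12]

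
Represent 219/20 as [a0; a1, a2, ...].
[10; 1, 19]

Euclidean algorithm steps:
219 = 10 × 20 + 19
20 = 1 × 19 + 1
19 = 19 × 1 + 0
Continued fraction: [10; 1, 19]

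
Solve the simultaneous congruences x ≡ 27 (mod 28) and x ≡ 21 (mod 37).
391

Using Chinese Remainder Theorem:
M = 28 × 37 = 1036
M1 = 37, M2 = 28
y1 = 37^(-1) mod 28 = 25
y2 = 28^(-1) mod 37 = 4
x = (27×37×25 + 21×28×4) mod 1036 = 391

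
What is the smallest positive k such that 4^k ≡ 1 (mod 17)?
4

17 is prime, so ord(4) divides φ(17) = 16.
Divisors of 16: 1, 2, 4, 8, 16.
Repeated squaring: 4^1 ≡ 4, 4^2 ≡ 16, 4^4 ≡ 1, 4^8 ≡ 1, 4^16 ≡ 1 (mod 17).
Test 4^d mod 17 for each divisor d in increasing order:
4^1 ≡ 4
4^2 ≡ 16
4^4 ≡ 1  ← first divisor giving 1
The order is 4.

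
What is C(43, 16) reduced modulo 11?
8

Using Lucas' theorem:
Write n=43 and k=16 in base 11:
n in base 11: [3, 10]
k in base 11: [1, 5]
C(43,16) mod 11 = ∏ C(n_i, k_i) mod 11
Digit binomials (mod 11): C(3,1) = 3; C(10,5) = 252 ≡ 10
Product: 3 × 10 = 30 ≡ 8 (mod 11)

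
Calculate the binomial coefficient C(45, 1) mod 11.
1

Using Lucas' theorem:
Write n=45 and k=1 in base 11:
n in base 11: [4, 1]
k in base 11: [0, 1]
C(45,1) mod 11 = ∏ C(n_i, k_i) mod 11
Digit binomials (mod 11): C(4,0) = 1; C(1,1) = 1
Product: 1 × 1 = 1 ≡ 1 (mod 11)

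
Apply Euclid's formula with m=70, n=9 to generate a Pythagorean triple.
(4819, 1260, 4981)

Euclid's formula: a = m² - n², b = 2mn, c = m² + n²
m = 70, n = 9
a = 70² - 9² = 4900 - 81 = 4819
b = 2 × 70 × 9 = 1260
c = 70² + 9² = 4900 + 81 = 4981
Verification: 4819² + 1260² = 23222761 + 1587600 = 24810361 = 4981² ✓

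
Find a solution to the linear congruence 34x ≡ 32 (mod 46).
x ≡ 5 (mod 23)

gcd(34, 46) = 2, which divides 32, so solutions exist.
Divide through by 2: 17x ≡ 16 (mod 23).
Find 17^(-1) mod 23 by the extended Euclidean algorithm:
23 = 1 × 17 + 6  ⟹  6 = (1)·23 + (-1)·17
17 = 2 × 6 + 5  ⟹  5 = (-2)·23 + (3)·17
6 = 1 × 5 + 1  ⟹  1 = (3)·23 + (-4)·17
So (-4)·17 ≡ 1 (mod 23), i.e. 17^(-1) ≡ -4 ≡ 19 (mod 23).
x ≡ 19 × 16 = 304 ≡ 5 (mod 23).
Check: 34 × 5 = 170 ≡ 32 (mod 46).
x ≡ 5 (mod 23), giving 2 solutions mod 46.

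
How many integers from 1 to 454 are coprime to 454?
226

454 = 2 × 227
φ(n) = n × ∏(1 - 1/p) for each prime p dividing n
φ(454) = 454 × (1 - 1/2) × (1 - 1/227) = 226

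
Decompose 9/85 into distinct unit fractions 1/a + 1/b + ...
1/10 + 1/170

Greedy algorithm:
9/85: ceiling(85/9) = 10, use 1/10
1/170: ceiling(170/1) = 170, use 1/170
Result: 9/85 = 1/10 + 1/170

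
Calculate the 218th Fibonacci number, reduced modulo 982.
967

Matrix identity: Q^n = [[F_(n+1), F_n], [F_n, F_(n-1)]] with Q = [[1,1],[1,0]].
n = 218 = 11011010₂. Square-and-multiply, entries mod 982:
Q^1 = [[1,1],[1,0]]
Q^3 = (Q^1)²·Q = [[3,2],[2,1]]
Q^6 = (Q^3)² = [[13,8],[8,5]]
Q^13 = (Q^6)²·Q = [[377,233],[233,144]]
Q^27 = (Q^13)²·Q = [[625,18],[18,607]]
Q^54 = (Q^27)² = [[113,572],[572,523]]
Q^109 = (Q^54)²·Q = [[633,181],[181,452]]
Q^218 = (Q^109)² = [[388,967],[967,403]]
F_218 mod 982 = Q^218[0][1] = 967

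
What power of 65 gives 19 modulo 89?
7

Baby-step giant-step with step n = ⌈√89⌉ = 10.
Baby steps 65^j mod 89 (j:value) for j=0..9: 0:1, 1:65, 2:42, 3:60, 4:73, 5:28, 6:40, 7:19, 8:78, 9:86.
h = 19 is already in the table at j=7, so x = 7.
Check: 65^7 ≡ 19 (mod 89).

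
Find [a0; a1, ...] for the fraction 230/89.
[2; 1, 1, 2, 2, 7]

Euclidean algorithm steps:
230 = 2 × 89 + 52
89 = 1 × 52 + 37
52 = 1 × 37 + 15
37 = 2 × 15 + 7
15 = 2 × 7 + 1
7 = 7 × 1 + 0
Continued fraction: [2; 1, 1, 2, 2, 7]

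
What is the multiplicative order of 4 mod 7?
3

7 is prime, so ord(4) divides φ(7) = 6.
Divisors of 6: 1, 2, 3, 6.
Repeated squaring: 4^1 ≡ 4, 4^2 ≡ 2, 4^4 ≡ 4 (mod 7).
Test 4^d mod 7 for each divisor d in increasing order:
4^1 ≡ 4
4^2 ≡ 2
4^3 = 4^2·4^1 ≡ 1  ← first divisor giving 1
The order is 3.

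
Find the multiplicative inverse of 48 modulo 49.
48

gcd(48, 49) = 1, so the inverse exists.
Extended Euclidean algorithm on (49, 48):
49 = 1 × 48 + 1  ⟹  1 = (1)·49 + (-1)·48
So (-1)·48 ≡ 1 (mod 49), i.e. 48^(-1) ≡ -1 ≡ 48 (mod 49).
Check: 48 × 48 = 2304 ≡ 1 (mod 49)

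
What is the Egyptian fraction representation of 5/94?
1/19 + 1/1786

Greedy algorithm:
5/94: ceiling(94/5) = 19, use 1/19
1/1786: ceiling(1786/1) = 1786, use 1/1786
Result: 5/94 = 1/19 + 1/1786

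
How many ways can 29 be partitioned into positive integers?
4565

p(n) counts ways to write n as a sum of positive integers (order ignored).
Euler's pentagonal recurrence: p(k) = p(k-1) + p(k-2) - p(k-5) - p(k-7) + p(k-12) + p(k-15) - ... (offsets j(3j∓1)/2, signs ++--, p(0)=1, p(<0)=0).
DP table for k = 0..28: p(0)=1, p(1)=1, p(2)=2, p(3)=3, p(4)=5, p(5)=7, p(6)=11, p(7)=15, p(8)=22, p(9)=30, p(10)=42, p(11)=56, p(12)=77, p(13)=101, p(14)=135, p(15)=176, p(16)=231, p(17)=297, p(18)=385, p(19)=490, p(20)=627, p(21)=792, p(22)=1002, p(23)=1255, p(24)=1575, p(25)=1958, p(26)=2436, p(27)=3010, p(28)=3718.
Final step: p(29) = p(28) + p(27) - p(24) - p(22) + p(17) + p(14) - p(7) - p(3)
= 3718 + 3010 - 1575 - 1002 + 297 + 135 - 15 - 3
= 4565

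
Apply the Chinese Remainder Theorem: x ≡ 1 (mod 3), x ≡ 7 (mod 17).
7

Using Chinese Remainder Theorem:
M = 3 × 17 = 51
M1 = 17, M2 = 3
y1 = 17^(-1) mod 3 = 2
y2 = 3^(-1) mod 17 = 6
x = (1×17×2 + 7×3×6) mod 51 = 7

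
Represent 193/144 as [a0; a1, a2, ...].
[1; 2, 1, 15, 3]

Euclidean algorithm steps:
193 = 1 × 144 + 49
144 = 2 × 49 + 46
49 = 1 × 46 + 3
46 = 15 × 3 + 1
3 = 3 × 1 + 0
Continued fraction: [1; 2, 1, 15, 3]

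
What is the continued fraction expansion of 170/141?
[1; 4, 1, 6, 4]

Euclidean algorithm steps:
170 = 1 × 141 + 29
141 = 4 × 29 + 25
29 = 1 × 25 + 4
25 = 6 × 4 + 1
4 = 4 × 1 + 0
Continued fraction: [1; 4, 1, 6, 4]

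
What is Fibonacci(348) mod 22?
10

Matrix identity: Q^n = [[F_(n+1), F_n], [F_n, F_(n-1)]] with Q = [[1,1],[1,0]].
n = 348 = 101011100₂. Square-and-multiply, entries mod 22:
Q^1 = [[1,1],[1,0]]
Q^2 = (Q^1)² = [[2,1],[1,1]]
Q^5 = (Q^2)²·Q = [[8,5],[5,3]]
Q^10 = (Q^5)² = [[1,11],[11,12]]
Q^21 = (Q^10)²·Q = [[1,12],[12,11]]
Q^43 = (Q^21)²·Q = [[3,13],[13,12]]
Q^87 = (Q^43)²·Q = [[21,2],[2,19]]
Q^174 = (Q^87)² = [[5,14],[14,13]]
Q^348 = (Q^174)² = [[1,10],[10,13]]
F_348 mod 22 = Q^348[0][1] = 10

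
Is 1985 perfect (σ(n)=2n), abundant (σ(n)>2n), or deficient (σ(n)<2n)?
deficient

Proper divisors of 1985: sum = 1 + 5 + 397 = 403
Since 403 < 1985, 1985 is deficient.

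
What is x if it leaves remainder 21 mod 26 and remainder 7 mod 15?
307

Using Chinese Remainder Theorem:
M = 26 × 15 = 390
M1 = 15, M2 = 26
y1 = 15^(-1) mod 26 = 7
y2 = 26^(-1) mod 15 = 11
x = (21×15×7 + 7×26×11) mod 390 = 307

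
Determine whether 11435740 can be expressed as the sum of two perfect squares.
Not possible

Factorization: 11435740 = 2^2 × 5 × 83^3
By Fermat: n is sum of two squares iff every prime p ≡ 3 (mod 4) appears to even power.
Prime(s) ≡ 3 (mod 4) with odd exponent: [(83, 3)]
Therefore 11435740 cannot be expressed as a² + b².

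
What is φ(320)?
128

320 = 2^6 × 5
φ(n) = n × ∏(1 - 1/p) for each prime p dividing n
φ(320) = 320 × (1 - 1/2) × (1 - 1/5) = 128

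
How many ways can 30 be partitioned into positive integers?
5604

p(n) counts ways to write n as a sum of positive integers (order ignored).
Euler's pentagonal recurrence: p(k) = p(k-1) + p(k-2) - p(k-5) - p(k-7) + p(k-12) + p(k-15) - ... (offsets j(3j∓1)/2, signs ++--, p(0)=1, p(<0)=0).
DP table for k = 0..29: p(0)=1, p(1)=1, p(2)=2, p(3)=3, p(4)=5, p(5)=7, p(6)=11, p(7)=15, p(8)=22, p(9)=30, p(10)=42, p(11)=56, p(12)=77, p(13)=101, p(14)=135, p(15)=176, p(16)=231, p(17)=297, p(18)=385, p(19)=490, p(20)=627, p(21)=792, p(22)=1002, p(23)=1255, p(24)=1575, p(25)=1958, p(26)=2436, p(27)=3010, p(28)=3718, p(29)=4565.
Final step: p(30) = p(29) + p(28) - p(25) - p(23) + p(18) + p(15) - p(8) - p(4)
= 4565 + 3718 - 1958 - 1255 + 385 + 176 - 22 - 5
= 5604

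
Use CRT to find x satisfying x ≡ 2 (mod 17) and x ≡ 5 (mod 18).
257

Using Chinese Remainder Theorem:
M = 17 × 18 = 306
M1 = 18, M2 = 17
y1 = 18^(-1) mod 17 = 1
y2 = 17^(-1) mod 18 = 17
x = (2×18×1 + 5×17×17) mod 306 = 257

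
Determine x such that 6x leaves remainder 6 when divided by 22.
x ≡ 1 (mod 11)

gcd(6, 22) = 2, which divides 6, so solutions exist.
Divide through by 2: 3x ≡ 3 (mod 11).
Find 3^(-1) mod 11 by the extended Euclidean algorithm:
11 = 3 × 3 + 2  ⟹  2 = (1)·11 + (-3)·3
3 = 1 × 2 + 1  ⟹  1 = (-1)·11 + (4)·3
So (4)·3 ≡ 1 (mod 11), i.e. 3^(-1) ≡ 4 (mod 11).
x ≡ 4 × 3 = 12 ≡ 1 (mod 11).
Check: 6 × 1 = 6 ≡ 6 (mod 22).
x ≡ 1 (mod 11), giving 2 solutions mod 22.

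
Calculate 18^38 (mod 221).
103

Repeated squaring. Binary of 38 = 100110.
18^1 ≡ 18 (mod 221); 18^2 ≡ 103 (mod 221); 18^4 ≡ 1 (mod 221); 18^8 ≡ 1 (mod 221); 18^16 ≡ 1 (mod 221); 18^32 ≡ 1 (mod 221)
18^38 = 18^2 × 18^4 × 18^32 ≡ 103 (mod 221)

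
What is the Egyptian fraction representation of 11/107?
1/10 + 1/357 + 1/381990

Greedy algorithm:
11/107: ceiling(107/11) = 10, use 1/10
3/1070: ceiling(1070/3) = 357, use 1/357
1/381990: ceiling(381990/1) = 381990, use 1/381990
Result: 11/107 = 1/10 + 1/357 + 1/381990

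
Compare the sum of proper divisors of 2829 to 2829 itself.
deficient

Proper divisors of 2829: sum = 1 + 3 + 23 + 41 + 69 + 123 + 943 = 1203
Since 1203 < 2829, 2829 is deficient.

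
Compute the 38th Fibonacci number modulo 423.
8

Matrix identity: Q^n = [[F_(n+1), F_n], [F_n, F_(n-1)]] with Q = [[1,1],[1,0]].
n = 38 = 100110₂. Square-and-multiply, entries mod 423:
Q^1 = [[1,1],[1,0]]
Q^2 = (Q^1)² = [[2,1],[1,1]]
Q^4 = (Q^2)² = [[5,3],[3,2]]
Q^9 = (Q^4)²·Q = [[55,34],[34,21]]
Q^19 = (Q^9)²·Q = [[420,374],[374,46]]
Q^38 = (Q^19)² = [[295,8],[8,287]]
F_38 mod 423 = Q^38[0][1] = 8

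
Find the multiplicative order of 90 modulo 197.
49

197 is prime, so ord(90) divides φ(197) = 196.
Divisors of 196: 1, 2, 4, 7, 14, 28, 49, 98, 196.
Repeated squaring: 90^1 ≡ 90, 90^2 ≡ 23, 90^4 ≡ 135, 90^8 ≡ 101, 90^16 ≡ 154, 90^32 ≡ 76, 90^64 ≡ 63, 90^128 ≡ 29 (mod 197).
Test 90^d mod 197 for each divisor d in increasing order:
90^1 ≡ 90
90^2 ≡ 23
90^4 ≡ 135
90^7 = 90^4·90^2·90^1 ≡ 104
90^14 = 90^8·90^4·90^2 ≡ 178
90^28 = 90^16·90^8·90^4 ≡ 164
90^49 = 90^32·90^16·90^1 ≡ 1  ← first divisor giving 1
The order is 49.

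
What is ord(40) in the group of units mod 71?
35

71 is prime, so ord(40) divides φ(71) = 70.
Divisors of 70: 1, 2, 5, 7, 10, 14, 35, 70.
Repeated squaring: 40^1 ≡ 40, 40^2 ≡ 38, 40^4 ≡ 24, 40^8 ≡ 8, 40^16 ≡ 64, 40^32 ≡ 49, 40^64 ≡ 58 (mod 71).
Test 40^d mod 71 for each divisor d in increasing order:
40^1 ≡ 40
40^2 ≡ 38
40^5 = 40^4·40^1 ≡ 37
40^7 = 40^4·40^2·40^1 ≡ 57
40^10 = 40^8·40^2 ≡ 20
40^14 = 40^8·40^4·40^2 ≡ 54
40^35 = 40^32·40^2·40^1 ≡ 1  ← first divisor giving 1
The order is 35.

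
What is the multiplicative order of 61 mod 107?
53

107 is prime, so ord(61) divides φ(107) = 106.
Divisors of 106: 1, 2, 53, 106.
Repeated squaring: 61^1 ≡ 61, 61^2 ≡ 83, 61^4 ≡ 41, 61^8 ≡ 76, 61^16 ≡ 105, 61^32 ≡ 4, 61^64 ≡ 16 (mod 107).
Test 61^d mod 107 for each divisor d in increasing order:
61^1 ≡ 61
61^2 ≡ 83
61^53 = 61^32·61^16·61^4·61^1 ≡ 1  ← first divisor giving 1
The order is 53.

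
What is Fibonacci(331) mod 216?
149

Matrix identity: Q^n = [[F_(n+1), F_n], [F_n, F_(n-1)]] with Q = [[1,1],[1,0]].
n = 331 = 101001011₂. Square-and-multiply, entries mod 216:
Q^1 = [[1,1],[1,0]]
Q^2 = (Q^1)² = [[2,1],[1,1]]
Q^5 = (Q^2)²·Q = [[8,5],[5,3]]
Q^10 = (Q^5)² = [[89,55],[55,34]]
Q^20 = (Q^10)² = [[146,69],[69,77]]
Q^41 = (Q^20)²·Q = [[208,157],[157,51]]
Q^82 = (Q^41)² = [[89,55],[55,34]]
Q^165 = (Q^82)²·Q = [[215,146],[146,69]]
Q^331 = (Q^165)²·Q = [[141,149],[149,208]]
F_331 mod 216 = Q^331[0][1] = 149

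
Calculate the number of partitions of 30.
5604

p(n) counts ways to write n as a sum of positive integers (order ignored).
Euler's pentagonal recurrence: p(k) = p(k-1) + p(k-2) - p(k-5) - p(k-7) + p(k-12) + p(k-15) - ... (offsets j(3j∓1)/2, signs ++--, p(0)=1, p(<0)=0).
DP table for k = 0..29: p(0)=1, p(1)=1, p(2)=2, p(3)=3, p(4)=5, p(5)=7, p(6)=11, p(7)=15, p(8)=22, p(9)=30, p(10)=42, p(11)=56, p(12)=77, p(13)=101, p(14)=135, p(15)=176, p(16)=231, p(17)=297, p(18)=385, p(19)=490, p(20)=627, p(21)=792, p(22)=1002, p(23)=1255, p(24)=1575, p(25)=1958, p(26)=2436, p(27)=3010, p(28)=3718, p(29)=4565.
Final step: p(30) = p(29) + p(28) - p(25) - p(23) + p(18) + p(15) - p(8) - p(4)
= 4565 + 3718 - 1958 - 1255 + 385 + 176 - 22 - 5
= 5604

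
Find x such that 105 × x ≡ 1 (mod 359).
106

gcd(105, 359) = 1, so the inverse exists.
Extended Euclidean algorithm on (359, 105):
359 = 3 × 105 + 44  ⟹  44 = (1)·359 + (-3)·105
105 = 2 × 44 + 17  ⟹  17 = (-2)·359 + (7)·105
44 = 2 × 17 + 10  ⟹  10 = (5)·359 + (-17)·105
17 = 1 × 10 + 7  ⟹  7 = (-7)·359 + (24)·105
10 = 1 × 7 + 3  ⟹  3 = (12)·359 + (-41)·105
7 = 2 × 3 + 1  ⟹  1 = (-31)·359 + (106)·105
So (106)·105 ≡ 1 (mod 359), i.e. 105^(-1) ≡ 106 (mod 359).
Check: 105 × 106 = 11130 ≡ 1 (mod 359)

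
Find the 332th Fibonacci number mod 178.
177

Matrix identity: Q^n = [[F_(n+1), F_n], [F_n, F_(n-1)]] with Q = [[1,1],[1,0]].
n = 332 = 101001100₂. Square-and-multiply, entries mod 178:
Q^1 = [[1,1],[1,0]]
Q^2 = (Q^1)² = [[2,1],[1,1]]
Q^5 = (Q^2)²·Q = [[8,5],[5,3]]
Q^10 = (Q^5)² = [[89,55],[55,34]]
Q^20 = (Q^10)² = [[88,1],[1,87]]
Q^41 = (Q^20)²·Q = [[88,91],[91,175]]
Q^83 = (Q^41)²·Q = [[86,5],[5,81]]
Q^166 = (Q^83)² = [[123,123],[123,0]]
Q^332 = (Q^166)² = [[176,177],[177,177]]
F_332 mod 178 = Q^332[0][1] = 177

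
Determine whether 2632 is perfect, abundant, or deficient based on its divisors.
abundant

Proper divisors of 2632: sum = 1 + 2 + 4 + 7 + 8 + 14 + 28 + 47 + 56 + 94 + 188 + 329 + 376 + 658 + 1316 = 3128
Since 3128 > 2632, 2632 is abundant.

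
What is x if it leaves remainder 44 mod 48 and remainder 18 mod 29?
1004

Using Chinese Remainder Theorem:
M = 48 × 29 = 1392
M1 = 29, M2 = 48
y1 = 29^(-1) mod 48 = 5
y2 = 48^(-1) mod 29 = 26
x = (44×29×5 + 18×48×26) mod 1392 = 1004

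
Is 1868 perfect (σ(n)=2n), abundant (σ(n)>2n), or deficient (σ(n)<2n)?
deficient

Proper divisors of 1868: sum = 1 + 2 + 4 + 467 + 934 = 1408
Since 1408 < 1868, 1868 is deficient.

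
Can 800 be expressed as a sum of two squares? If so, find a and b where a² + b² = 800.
4² + 28² (a=4, b=28)

Factorization: 800 = 2^5 × 5^2
By Fermat: n is sum of two squares iff every prime p ≡ 3 (mod 4) appears to even power.
All primes ≡ 3 (mod 4) appear to even power.
Search a = 0, 1, 2, … for 800 - a² a perfect square: first hit at a = 4: 800 - 16 = 784 = 28².
800 = 4² + 28² = 16 + 784 ✓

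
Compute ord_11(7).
10

11 is prime, so ord(7) divides φ(11) = 10.
Divisors of 10: 1, 2, 5, 10.
Repeated squaring: 7^1 ≡ 7, 7^2 ≡ 5, 7^4 ≡ 3, 7^8 ≡ 9 (mod 11).
Test 7^d mod 11 for each divisor d in increasing order:
7^1 ≡ 7
7^2 ≡ 5
7^5 = 7^4·7^1 ≡ 10
7^10 = 7^8·7^2 ≡ 1  ← first divisor giving 1
The order is 10.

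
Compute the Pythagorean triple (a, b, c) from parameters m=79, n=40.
(4641, 6320, 7841)

Euclid's formula: a = m² - n², b = 2mn, c = m² + n²
m = 79, n = 40
a = 79² - 40² = 6241 - 1600 = 4641
b = 2 × 79 × 40 = 6320
c = 79² + 40² = 6241 + 1600 = 7841
Verification: 4641² + 6320² = 21538881 + 39942400 = 61481281 = 7841² ✓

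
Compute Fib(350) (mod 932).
89

Matrix identity: Q^n = [[F_(n+1), F_n], [F_n, F_(n-1)]] with Q = [[1,1],[1,0]].
n = 350 = 101011110₂. Square-and-multiply, entries mod 932:
Q^1 = [[1,1],[1,0]]
Q^2 = (Q^1)² = [[2,1],[1,1]]
Q^5 = (Q^2)²·Q = [[8,5],[5,3]]
Q^10 = (Q^5)² = [[89,55],[55,34]]
Q^21 = (Q^10)²·Q = [[3,694],[694,241]]
Q^43 = (Q^21)²·Q = [[445,733],[733,644]]
Q^87 = (Q^43)²·Q = [[411,898],[898,445]]
Q^175 = (Q^87)²·Q = [[241,453],[453,720]]
Q^350 = (Q^175)² = [[466,89],[89,377]]
F_350 mod 932 = Q^350[0][1] = 89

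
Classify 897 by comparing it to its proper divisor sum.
deficient

Proper divisors of 897: sum = 1 + 3 + 13 + 23 + 39 + 69 + 299 = 447
Since 447 < 897, 897 is deficient.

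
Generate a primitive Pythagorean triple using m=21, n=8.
(377, 336, 505)

Euclid's formula: a = m² - n², b = 2mn, c = m² + n²
m = 21, n = 8
a = 21² - 8² = 441 - 64 = 377
b = 2 × 21 × 8 = 336
c = 21² + 8² = 441 + 64 = 505
Verification: 377² + 336² = 142129 + 112896 = 255025 = 505² ✓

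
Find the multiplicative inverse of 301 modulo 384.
37

gcd(301, 384) = 1, so the inverse exists.
Extended Euclidean algorithm on (384, 301):
384 = 1 × 301 + 83  ⟹  83 = (1)·384 + (-1)·301
301 = 3 × 83 + 52  ⟹  52 = (-3)·384 + (4)·301
83 = 1 × 52 + 31  ⟹  31 = (4)·384 + (-5)·301
52 = 1 × 31 + 21  ⟹  21 = (-7)·384 + (9)·301
31 = 1 × 21 + 10  ⟹  10 = (11)·384 + (-14)·301
21 = 2 × 10 + 1  ⟹  1 = (-29)·384 + (37)·301
So (37)·301 ≡ 1 (mod 384), i.e. 301^(-1) ≡ 37 (mod 384).
Check: 301 × 37 = 11137 ≡ 1 (mod 384)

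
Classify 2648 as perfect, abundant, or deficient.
deficient

Proper divisors of 2648: sum = 1 + 2 + 4 + 8 + 331 + 662 + 1324 = 2332
Since 2332 < 2648, 2648 is deficient.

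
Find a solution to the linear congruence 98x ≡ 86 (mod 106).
x ≡ 29 (mod 53)

gcd(98, 106) = 2, which divides 86, so solutions exist.
Divide through by 2: 49x ≡ 43 (mod 53).
Find 49^(-1) mod 53 by the extended Euclidean algorithm:
53 = 1 × 49 + 4  ⟹  4 = (1)·53 + (-1)·49
49 = 12 × 4 + 1  ⟹  1 = (-12)·53 + (13)·49
So (13)·49 ≡ 1 (mod 53), i.e. 49^(-1) ≡ 13 (mod 53).
x ≡ 13 × 43 = 559 ≡ 29 (mod 53).
Check: 98 × 29 = 2842 ≡ 86 (mod 106).
x ≡ 29 (mod 53), giving 2 solutions mod 106.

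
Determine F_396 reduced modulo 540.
432

Matrix identity: Q^n = [[F_(n+1), F_n], [F_n, F_(n-1)]] with Q = [[1,1],[1,0]].
n = 396 = 110001100₂. Square-and-multiply, entries mod 540:
Q^1 = [[1,1],[1,0]]
Q^3 = (Q^1)²·Q = [[3,2],[2,1]]
Q^6 = (Q^3)² = [[13,8],[8,5]]
Q^12 = (Q^6)² = [[233,144],[144,89]]
Q^24 = (Q^12)² = [[505,468],[468,37]]
Q^49 = (Q^24)²·Q = [[325,469],[469,396]]
Q^99 = (Q^49)²·Q = [[75,506],[506,109]]
Q^198 = (Q^99)² = [[301,224],[224,77]]
Q^396 = (Q^198)² = [[377,432],[432,485]]
F_396 mod 540 = Q^396[0][1] = 432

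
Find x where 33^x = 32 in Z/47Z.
34

Baby-step giant-step with step n = ⌈√47⌉ = 7.
Baby steps 33^j mod 47 (j:value) for j=0..6: 0:1, 1:33, 2:8, 3:29, 4:17, 5:44, 6:42.
Giant-step multiplier: 33^(-7) ≡ 33^(46-7) = 33^39 ≡ 45 (mod 47).
Giant steps γ_i = 32·45^i mod 47: γ_0=32, γ_1=30, γ_2=34, γ_3=26, γ_4=42 (in table at j=6).
x = i·n + j = 4·7 + 6 = 34.
Check: 33^34 ≡ 32 (mod 47).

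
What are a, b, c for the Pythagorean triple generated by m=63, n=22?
(3485, 2772, 4453)

Euclid's formula: a = m² - n², b = 2mn, c = m² + n²
m = 63, n = 22
a = 63² - 22² = 3969 - 484 = 3485
b = 2 × 63 × 22 = 2772
c = 63² + 22² = 3969 + 484 = 4453
Verification: 3485² + 2772² = 12145225 + 7683984 = 19829209 = 4453² ✓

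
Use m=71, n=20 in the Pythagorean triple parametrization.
(4641, 2840, 5441)

Euclid's formula: a = m² - n², b = 2mn, c = m² + n²
m = 71, n = 20
a = 71² - 20² = 5041 - 400 = 4641
b = 2 × 71 × 20 = 2840
c = 71² + 20² = 5041 + 400 = 5441
Verification: 4641² + 2840² = 21538881 + 8065600 = 29604481 = 5441² ✓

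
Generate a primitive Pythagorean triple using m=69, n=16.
(4505, 2208, 5017)

Euclid's formula: a = m² - n², b = 2mn, c = m² + n²
m = 69, n = 16
a = 69² - 16² = 4761 - 256 = 4505
b = 2 × 69 × 16 = 2208
c = 69² + 16² = 4761 + 256 = 5017
Verification: 4505² + 2208² = 20295025 + 4875264 = 25170289 = 5017² ✓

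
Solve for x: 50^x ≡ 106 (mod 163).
151

Baby-step giant-step with step n = ⌈√163⌉ = 13.
Baby steps 50^j mod 163 (j:value) for j=0..12: 0:1, 1:50, 2:55, 3:142, 4:91, 5:149, 6:115, 7:45, 8:131, 9:30, 10:33, 11:20, 12:22.
Giant-step multiplier: 50^(-13) ≡ 50^(162-13) = 50^149 ≡ 159 (mod 163).
Giant steps γ_i = 106·159^i mod 163: γ_0=106, γ_1=65, γ_2=66, γ_3=62, γ_4=78, γ_5=14, γ_6=107, γ_7=61, γ_8=82, γ_9=161, γ_10=8, γ_11=131 (in table at j=8).
x = i·n + j = 11·13 + 8 = 151.
Check: 50^151 ≡ 106 (mod 163).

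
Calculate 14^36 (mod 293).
38

Repeated squaring. Binary of 36 = 100100.
14^1 ≡ 14 (mod 293); 14^2 ≡ 196 (mod 293); 14^4 ≡ 33 (mod 293); 14^8 ≡ 210 (mod 293); 14^16 ≡ 150 (mod 293); 14^32 ≡ 232 (mod 293)
14^36 = 14^4 × 14^32 ≡ 38 (mod 293)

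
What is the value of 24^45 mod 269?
204

Repeated squaring. Binary of 45 = 101101.
24^1 ≡ 24 (mod 269); 24^2 ≡ 38 (mod 269); 24^4 ≡ 99 (mod 269); 24^8 ≡ 117 (mod 269); 24^16 ≡ 239 (mod 269); 24^32 ≡ 93 (mod 269)
24^45 = 24^1 × 24^4 × 24^8 × 24^32 ≡ 204 (mod 269)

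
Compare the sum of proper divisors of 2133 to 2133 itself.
deficient

Proper divisors of 2133: sum = 1 + 3 + 9 + 27 + 79 + 237 + 711 = 1067
Since 1067 < 2133, 2133 is deficient.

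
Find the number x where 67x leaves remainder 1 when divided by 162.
133

gcd(67, 162) = 1, so the inverse exists.
Extended Euclidean algorithm on (162, 67):
162 = 2 × 67 + 28  ⟹  28 = (1)·162 + (-2)·67
67 = 2 × 28 + 11  ⟹  11 = (-2)·162 + (5)·67
28 = 2 × 11 + 6  ⟹  6 = (5)·162 + (-12)·67
11 = 1 × 6 + 5  ⟹  5 = (-7)·162 + (17)·67
6 = 1 × 5 + 1  ⟹  1 = (12)·162 + (-29)·67
So (-29)·67 ≡ 1 (mod 162), i.e. 67^(-1) ≡ -29 ≡ 133 (mod 162).
Check: 67 × 133 = 8911 ≡ 1 (mod 162)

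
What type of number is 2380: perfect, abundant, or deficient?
abundant

Proper divisors of 2380: sum = 1 + 2 + 4 + 5 + 7 + 10 + 14 + 17 + ... + 340 + 476 + 595 + 1190 (23 divisors) = 3668
Since 3668 > 2380, 2380 is abundant.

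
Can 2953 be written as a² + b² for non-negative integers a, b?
12² + 53² (a=12, b=53)

Factorization: 2953 = 2953
By Fermat: n is sum of two squares iff every prime p ≡ 3 (mod 4) appears to even power.
All primes ≡ 3 (mod 4) appear to even power.
Search a = 0, 1, 2, … for 2953 - a² a perfect square: first hit at a = 12: 2953 - 144 = 2809 = 53².
2953 = 12² + 53² = 144 + 2809 ✓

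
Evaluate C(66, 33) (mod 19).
0

Using Lucas' theorem:
Write n=66 and k=33 in base 19:
n in base 19: [3, 9]
k in base 19: [1, 14]
C(66,33) mod 19 = ∏ C(n_i, k_i) mod 19
Digit binomials (mod 19): C(3,1) = 3; C(9,14) = 0 (k_i > n_i)
Product: 3 × 0 = 0 ≡ 0 (mod 19)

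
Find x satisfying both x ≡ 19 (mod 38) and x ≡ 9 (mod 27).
171

Using Chinese Remainder Theorem:
M = 38 × 27 = 1026
M1 = 27, M2 = 38
y1 = 27^(-1) mod 38 = 31
y2 = 38^(-1) mod 27 = 5
x = (19×27×31 + 9×38×5) mod 1026 = 171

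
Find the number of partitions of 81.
18004327

p(n) counts ways to write n as a sum of positive integers (order ignored).
Euler's pentagonal recurrence: p(k) = p(k-1) + p(k-2) - p(k-5) - p(k-7) + p(k-12) + p(k-15) - ... (offsets j(3j∓1)/2, signs ++--, p(0)=1, p(<0)=0).
DP table for k = 0..80: p(0)=1, p(1)=1, p(2)=2, p(3)=3, p(4)=5, p(5)=7, p(6)=11, p(7)=15, p(8)=22, p(9)=30, p(10)=42, p(11)=56, p(12)=77, p(13)=101, p(14)=135, p(15)=176, p(16)=231, p(17)=297, p(18)=385, p(19)=490, p(20)=627, p(21)=792, p(22)=1002, p(23)=1255, p(24)=1575, p(25)=1958, p(26)=2436, p(27)=3010, p(28)=3718, p(29)=4565, p(30)=5604, p(31)=6842, p(32)=8349, p(33)=10143, p(34)=12310, p(35)=14883, p(36)=17977, p(37)=21637, p(38)=26015, p(39)=31185, p(40)=37338, p(41)=44583, p(42)=53174, p(43)=63261, p(44)=75175, p(45)=89134, p(46)=105558, p(47)=124754, p(48)=147273, p(49)=173525, p(50)=204226, p(51)=239943, p(52)=281589, p(53)=329931, p(54)=386155, p(55)=451276, p(56)=526823, p(57)=614154, p(58)=715220, p(59)=831820, p(60)=966467, p(61)=1121505, p(62)=1300156, p(63)=1505499, p(64)=1741630, p(65)=2012558, p(66)=2323520, p(67)=2679689, p(68)=3087735, p(69)=3554345, p(70)=4087968, p(71)=4697205, p(72)=5392783, p(73)=6185689, p(74)=7089500, p(75)=8118264, p(76)=9289091, p(77)=10619863, p(78)=12132164, p(79)=13848650, p(80)=15796476.
Final step: p(81) = p(80) + p(79) - p(76) - p(74) + p(69) + p(66) - p(59) - p(55) + p(46) + p(41) - p(30) - p(24) + p(11) + p(4)
= 15796476 + 13848650 - 9289091 - 7089500 + 3554345 + 2323520 - 831820 - 451276 + 105558 + 44583 - 5604 - 1575 + 56 + 5
= 18004327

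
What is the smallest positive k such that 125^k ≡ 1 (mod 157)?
52

157 is prime, so ord(125) divides φ(157) = 156.
Divisors of 156: 1, 2, 3, 4, 6, 12, 13, 26, 39, 52, 78, 156.
Repeated squaring: 125^1 ≡ 125, 125^2 ≡ 82, 125^4 ≡ 130, 125^8 ≡ 101, 125^16 ≡ 153, 125^32 ≡ 16, 125^64 ≡ 99, 125^128 ≡ 67 (mod 157).
Test 125^d mod 157 for each divisor d in increasing order:
125^1 ≡ 125
125^2 ≡ 82
125^3 = 125^2·125^1 ≡ 45
125^4 ≡ 130
125^6 = 125^4·125^2 ≡ 141
125^12 = 125^8·125^4 ≡ 99
125^13 = 125^8·125^4·125^1 ≡ 129
125^26 = 125^16·125^8·125^2 ≡ 156
125^39 = 125^32·125^4·125^2·125^1 ≡ 28
125^52 = 125^32·125^16·125^4 ≡ 1  ← first divisor giving 1
The order is 52.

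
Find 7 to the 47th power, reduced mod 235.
148

Repeated squaring. Binary of 47 = 101111.
7^1 ≡ 7 (mod 235); 7^2 ≡ 49 (mod 235); 7^4 ≡ 51 (mod 235); 7^8 ≡ 16 (mod 235); 7^16 ≡ 21 (mod 235); 7^32 ≡ 206 (mod 235)
7^47 = 7^1 × 7^2 × 7^4 × 7^8 × 7^32 ≡ 148 (mod 235)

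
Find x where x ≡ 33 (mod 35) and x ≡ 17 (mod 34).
663

Using Chinese Remainder Theorem:
M = 35 × 34 = 1190
M1 = 34, M2 = 35
y1 = 34^(-1) mod 35 = 34
y2 = 35^(-1) mod 34 = 1
x = (33×34×34 + 17×35×1) mod 1190 = 663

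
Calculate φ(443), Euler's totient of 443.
442

443 = 443
φ(n) = n × ∏(1 - 1/p) for each prime p dividing n
φ(443) = 443 × (1 - 1/443) = 442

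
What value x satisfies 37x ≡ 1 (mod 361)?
322

gcd(37, 361) = 1, so the inverse exists.
Extended Euclidean algorithm on (361, 37):
361 = 9 × 37 + 28  ⟹  28 = (1)·361 + (-9)·37
37 = 1 × 28 + 9  ⟹  9 = (-1)·361 + (10)·37
28 = 3 × 9 + 1  ⟹  1 = (4)·361 + (-39)·37
So (-39)·37 ≡ 1 (mod 361), i.e. 37^(-1) ≡ -39 ≡ 322 (mod 361).
Check: 37 × 322 = 11914 ≡ 1 (mod 361)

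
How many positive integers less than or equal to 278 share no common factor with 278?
138

278 = 2 × 139
φ(n) = n × ∏(1 - 1/p) for each prime p dividing n
φ(278) = 278 × (1 - 1/2) × (1 - 1/139) = 138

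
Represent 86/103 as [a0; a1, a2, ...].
[0; 1, 5, 17]

Euclidean algorithm steps:
86 = 0 × 103 + 86
103 = 1 × 86 + 17
86 = 5 × 17 + 1
17 = 17 × 1 + 0
Continued fraction: [0; 1, 5, 17]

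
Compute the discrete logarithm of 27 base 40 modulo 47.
22

Baby-step giant-step with step n = ⌈√47⌉ = 7.
Baby steps 40^j mod 47 (j:value) for j=0..6: 0:1, 1:40, 2:2, 3:33, 4:4, 5:19, 6:8.
Giant-step multiplier: 40^(-7) ≡ 40^(46-7) = 40^39 ≡ 26 (mod 47).
Giant steps γ_i = 27·26^i mod 47: γ_0=27, γ_1=44, γ_2=16, γ_3=40 (in table at j=1).
x = i·n + j = 3·7 + 1 = 22.
Check: 40^22 ≡ 27 (mod 47).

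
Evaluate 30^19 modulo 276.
264

Repeated squaring. Binary of 19 = 10011.
30^1 ≡ 30 (mod 276); 30^2 ≡ 72 (mod 276); 30^4 ≡ 216 (mod 276); 30^8 ≡ 12 (mod 276); 30^16 ≡ 144 (mod 276)
30^19 = 30^1 × 30^2 × 30^16 ≡ 264 (mod 276)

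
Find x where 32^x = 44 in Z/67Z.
65

Baby-step giant-step with step n = ⌈√67⌉ = 9.
Baby steps 32^j mod 67 (j:value) for j=0..8: 0:1, 1:32, 2:19, 3:5, 4:26, 5:28, 6:25, 7:63, 8:6.
Giant-step multiplier: 32^(-9) ≡ 32^(66-9) = 32^57 ≡ 52 (mod 67).
Giant steps γ_i = 44·52^i mod 67: γ_0=44, γ_1=10, γ_2=51, γ_3=39, γ_4=18, γ_5=65, γ_6=30, γ_7=19 (in table at j=2).
x = i·n + j = 7·9 + 2 = 65.
Check: 32^65 ≡ 44 (mod 67).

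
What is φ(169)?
156

169 = 13^2
φ(n) = n × ∏(1 - 1/p) for each prime p dividing n
φ(169) = 169 × (1 - 1/13) = 156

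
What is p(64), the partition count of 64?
1741630

p(n) counts ways to write n as a sum of positive integers (order ignored).
Euler's pentagonal recurrence: p(k) = p(k-1) + p(k-2) - p(k-5) - p(k-7) + p(k-12) + p(k-15) - ... (offsets j(3j∓1)/2, signs ++--, p(0)=1, p(<0)=0).
DP table for k = 0..63: p(0)=1, p(1)=1, p(2)=2, p(3)=3, p(4)=5, p(5)=7, p(6)=11, p(7)=15, p(8)=22, p(9)=30, p(10)=42, p(11)=56, p(12)=77, p(13)=101, p(14)=135, p(15)=176, p(16)=231, p(17)=297, p(18)=385, p(19)=490, p(20)=627, p(21)=792, p(22)=1002, p(23)=1255, p(24)=1575, p(25)=1958, p(26)=2436, p(27)=3010, p(28)=3718, p(29)=4565, p(30)=5604, p(31)=6842, p(32)=8349, p(33)=10143, p(34)=12310, p(35)=14883, p(36)=17977, p(37)=21637, p(38)=26015, p(39)=31185, p(40)=37338, p(41)=44583, p(42)=53174, p(43)=63261, p(44)=75175, p(45)=89134, p(46)=105558, p(47)=124754, p(48)=147273, p(49)=173525, p(50)=204226, p(51)=239943, p(52)=281589, p(53)=329931, p(54)=386155, p(55)=451276, p(56)=526823, p(57)=614154, p(58)=715220, p(59)=831820, p(60)=966467, p(61)=1121505, p(62)=1300156, p(63)=1505499.
Final step: p(64) = p(63) + p(62) - p(59) - p(57) + p(52) + p(49) - p(42) - p(38) + p(29) + p(24) - p(13) - p(7)
= 1505499 + 1300156 - 831820 - 614154 + 281589 + 173525 - 53174 - 26015 + 4565 + 1575 - 101 - 15
= 1741630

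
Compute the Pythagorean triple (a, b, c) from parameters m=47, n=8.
(2145, 752, 2273)

Euclid's formula: a = m² - n², b = 2mn, c = m² + n²
m = 47, n = 8
a = 47² - 8² = 2209 - 64 = 2145
b = 2 × 47 × 8 = 752
c = 47² + 8² = 2209 + 64 = 2273
Verification: 2145² + 752² = 4601025 + 565504 = 5166529 = 2273² ✓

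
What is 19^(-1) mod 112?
59

gcd(19, 112) = 1, so the inverse exists.
Extended Euclidean algorithm on (112, 19):
112 = 5 × 19 + 17  ⟹  17 = (1)·112 + (-5)·19
19 = 1 × 17 + 2  ⟹  2 = (-1)·112 + (6)·19
17 = 8 × 2 + 1  ⟹  1 = (9)·112 + (-53)·19
So (-53)·19 ≡ 1 (mod 112), i.e. 19^(-1) ≡ -53 ≡ 59 (mod 112).
Check: 19 × 59 = 1121 ≡ 1 (mod 112)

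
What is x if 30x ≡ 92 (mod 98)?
x ≡ 39 (mod 49)

gcd(30, 98) = 2, which divides 92, so solutions exist.
Divide through by 2: 15x ≡ 46 (mod 49).
Find 15^(-1) mod 49 by the extended Euclidean algorithm:
49 = 3 × 15 + 4  ⟹  4 = (1)·49 + (-3)·15
15 = 3 × 4 + 3  ⟹  3 = (-3)·49 + (10)·15
4 = 1 × 3 + 1  ⟹  1 = (4)·49 + (-13)·15
So (-13)·15 ≡ 1 (mod 49), i.e. 15^(-1) ≡ -13 ≡ 36 (mod 49).
x ≡ 36 × 46 = 1656 ≡ 39 (mod 49).
Check: 30 × 39 = 1170 ≡ 92 (mod 98).
x ≡ 39 (mod 49), giving 2 solutions mod 98.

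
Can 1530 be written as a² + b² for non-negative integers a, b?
3² + 39² (a=3, b=39)

Factorization: 1530 = 2 × 3^2 × 5 × 17
By Fermat: n is sum of two squares iff every prime p ≡ 3 (mod 4) appears to even power.
All primes ≡ 3 (mod 4) appear to even power.
Search a = 0, 1, 2, … for 1530 - a² a perfect square: first hit at a = 3: 1530 - 9 = 1521 = 39².
1530 = 3² + 39² = 9 + 1521 ✓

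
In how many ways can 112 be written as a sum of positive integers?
761002156

p(n) counts ways to write n as a sum of positive integers (order ignored).
Euler's pentagonal recurrence: p(k) = p(k-1) + p(k-2) - p(k-5) - p(k-7) + p(k-12) + p(k-15) - ... (offsets j(3j∓1)/2, signs ++--, p(0)=1, p(<0)=0).
DP table for k = 0..111: p(0)=1, p(1)=1, p(2)=2, p(3)=3, p(4)=5, p(5)=7, p(6)=11, p(7)=15, p(8)=22, p(9)=30, p(10)=42, p(11)=56, p(12)=77, p(13)=101, p(14)=135, p(15)=176, p(16)=231, p(17)=297, p(18)=385, p(19)=490, p(20)=627, p(21)=792, p(22)=1002, p(23)=1255, p(24)=1575, p(25)=1958, p(26)=2436, p(27)=3010, p(28)=3718, p(29)=4565, p(30)=5604, p(31)=6842, p(32)=8349, p(33)=10143, p(34)=12310, p(35)=14883, p(36)=17977, p(37)=21637, p(38)=26015, p(39)=31185, p(40)=37338, p(41)=44583, p(42)=53174, p(43)=63261, p(44)=75175, p(45)=89134, p(46)=105558, p(47)=124754, p(48)=147273, p(49)=173525, p(50)=204226, p(51)=239943, p(52)=281589, p(53)=329931, p(54)=386155, p(55)=451276, p(56)=526823, p(57)=614154, p(58)=715220, p(59)=831820, p(60)=966467, p(61)=1121505, p(62)=1300156, p(63)=1505499, p(64)=1741630, p(65)=2012558, p(66)=2323520, p(67)=2679689, p(68)=3087735, p(69)=3554345, p(70)=4087968, p(71)=4697205, p(72)=5392783, p(73)=6185689, p(74)=7089500, p(75)=8118264, p(76)=9289091, p(77)=10619863, p(78)=12132164, p(79)=13848650, p(80)=15796476, p(81)=18004327, p(82)=20506255, p(83)=23338469, p(84)=26543660, p(85)=30167357, p(86)=34262962, p(87)=38887673, p(88)=44108109, p(89)=49995925, p(90)=56634173, p(91)=64112359, p(92)=72533807, p(93)=82010177, p(94)=92669720, p(95)=104651419, p(96)=118114304, p(97)=133230930, p(98)=150198136, p(99)=169229875, p(100)=190569292, p(101)=214481126, p(102)=241265379, p(103)=271248950, p(104)=304801365, p(105)=342325709, p(106)=384276336, p(107)=431149389, p(108)=483502844, p(109)=541946240, p(110)=607163746, p(111)=679903203.
Final step: p(112) = p(111) + p(110) - p(107) - p(105) + p(100) + p(97) - p(90) - p(86) + p(77) + p(72) - p(61) - p(55) + p(42) + p(35) - p(20) - p(12)
= 679903203 + 607163746 - 431149389 - 342325709 + 190569292 + 133230930 - 56634173 - 34262962 + 10619863 + 5392783 - 1121505 - 451276 + 53174 + 14883 - 627 - 77
= 761002156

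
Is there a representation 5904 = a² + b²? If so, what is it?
48² + 60² (a=48, b=60)

Factorization: 5904 = 2^4 × 3^2 × 41
By Fermat: n is sum of two squares iff every prime p ≡ 3 (mod 4) appears to even power.
All primes ≡ 3 (mod 4) appear to even power.
Search a = 0, 1, 2, … for 5904 - a² a perfect square: first hit at a = 48: 5904 - 2304 = 3600 = 60².
5904 = 48² + 60² = 2304 + 3600 ✓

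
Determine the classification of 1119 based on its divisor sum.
deficient

Proper divisors of 1119: sum = 1 + 3 + 373 = 377
Since 377 < 1119, 1119 is deficient.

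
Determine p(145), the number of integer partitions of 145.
24908858009

p(n) counts ways to write n as a sum of positive integers (order ignored).
Euler's pentagonal recurrence: p(k) = p(k-1) + p(k-2) - p(k-5) - p(k-7) + p(k-12) + p(k-15) - ... (offsets j(3j∓1)/2, signs ++--, p(0)=1, p(<0)=0).
DP table for k = 0..144: p(0)=1, p(1)=1, p(2)=2, p(3)=3, p(4)=5, p(5)=7, p(6)=11, p(7)=15, p(8)=22, p(9)=30, p(10)=42, p(11)=56, p(12)=77, p(13)=101, p(14)=135, p(15)=176, p(16)=231, p(17)=297, p(18)=385, p(19)=490, p(20)=627, p(21)=792, p(22)=1002, p(23)=1255, p(24)=1575, p(25)=1958, p(26)=2436, p(27)=3010, p(28)=3718, p(29)=4565, p(30)=5604, p(31)=6842, p(32)=8349, p(33)=10143, p(34)=12310, p(35)=14883, p(36)=17977, p(37)=21637, p(38)=26015, p(39)=31185, p(40)=37338, p(41)=44583, p(42)=53174, p(43)=63261, p(44)=75175, p(45)=89134, p(46)=105558, p(47)=124754, p(48)=147273, p(49)=173525, p(50)=204226, p(51)=239943, p(52)=281589, p(53)=329931, p(54)=386155, p(55)=451276, p(56)=526823, p(57)=614154, p(58)=715220, p(59)=831820, p(60)=966467, p(61)=1121505, p(62)=1300156, p(63)=1505499, p(64)=1741630, p(65)=2012558, p(66)=2323520, p(67)=2679689, p(68)=3087735, p(69)=3554345, p(70)=4087968, p(71)=4697205, p(72)=5392783, p(73)=6185689, p(74)=7089500, p(75)=8118264, p(76)=9289091, p(77)=10619863, p(78)=12132164, p(79)=13848650, p(80)=15796476, p(81)=18004327, p(82)=20506255, p(83)=23338469, p(84)=26543660, p(85)=30167357, p(86)=34262962, p(87)=38887673, p(88)=44108109, p(89)=49995925, p(90)=56634173, p(91)=64112359, p(92)=72533807, p(93)=82010177, p(94)=92669720, p(95)=104651419, p(96)=118114304, p(97)=133230930, p(98)=150198136, p(99)=169229875, p(100)=190569292, p(101)=214481126, p(102)=241265379, p(103)=271248950, p(104)=304801365, p(105)=342325709, p(106)=384276336, p(107)=431149389, p(108)=483502844, p(109)=541946240, p(110)=607163746, p(111)=679903203, p(112)=761002156, p(113)=851376628, p(114)=952050665, p(115)=1064144451, p(116)=1188908248, p(117)=1327710076, p(118)=1482074143, p(119)=1653668665, p(120)=1844349560, p(121)=2056148051, p(122)=2291320912, p(123)=2552338241, p(124)=2841940500, p(125)=3163127352, p(126)=3519222692, p(127)=3913864295, p(128)=4351078600, p(129)=4835271870, p(130)=5371315400, p(131)=5964539504, p(132)=6620830889, p(133)=7346629512, p(134)=8149040695, p(135)=9035836076, p(136)=10015581680, p(137)=11097645016, p(138)=12292341831, p(139)=13610949895, p(140)=15065878135, p(141)=16670689208, p(142)=18440293320, p(143)=20390982757, p(144)=22540654445.
Final step: p(145) = p(144) + p(143) - p(140) - p(138) + p(133) + p(130) - p(123) - p(119) + p(110) + p(105) - p(94) - p(88) + p(75) + p(68) - p(53) - p(45) + p(28) + p(19) - p(0)
= 22540654445 + 20390982757 - 15065878135 - 12292341831 + 7346629512 + 5371315400 - 2552338241 - 1653668665 + 607163746 + 342325709 - 92669720 - 44108109 + 8118264 + 3087735 - 329931 - 89134 + 3718 + 490 - 1
= 24908858009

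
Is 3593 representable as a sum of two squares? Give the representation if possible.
28² + 53² (a=28, b=53)

Factorization: 3593 = 3593
By Fermat: n is sum of two squares iff every prime p ≡ 3 (mod 4) appears to even power.
All primes ≡ 3 (mod 4) appear to even power.
Search a = 0, 1, 2, … for 3593 - a² a perfect square: first hit at a = 28: 3593 - 784 = 2809 = 53².
3593 = 28² + 53² = 784 + 2809 ✓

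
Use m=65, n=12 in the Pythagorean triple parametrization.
(4081, 1560, 4369)

Euclid's formula: a = m² - n², b = 2mn, c = m² + n²
m = 65, n = 12
a = 65² - 12² = 4225 - 144 = 4081
b = 2 × 65 × 12 = 1560
c = 65² + 12² = 4225 + 144 = 4369
Verification: 4081² + 1560² = 16654561 + 2433600 = 19088161 = 4369² ✓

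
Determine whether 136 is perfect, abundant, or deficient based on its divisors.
deficient

Proper divisors of 136: sum = 1 + 2 + 4 + 8 + 17 + 34 + 68 = 134
Since 134 < 136, 136 is deficient.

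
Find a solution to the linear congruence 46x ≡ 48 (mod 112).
x ≡ 40 (mod 56)

gcd(46, 112) = 2, which divides 48, so solutions exist.
Divide through by 2: 23x ≡ 24 (mod 56).
Find 23^(-1) mod 56 by the extended Euclidean algorithm:
56 = 2 × 23 + 10  ⟹  10 = (1)·56 + (-2)·23
23 = 2 × 10 + 3  ⟹  3 = (-2)·56 + (5)·23
10 = 3 × 3 + 1  ⟹  1 = (7)·56 + (-17)·23
So (-17)·23 ≡ 1 (mod 56), i.e. 23^(-1) ≡ -17 ≡ 39 (mod 56).
x ≡ 39 × 24 = 936 ≡ 40 (mod 56).
Check: 46 × 40 = 1840 ≡ 48 (mod 112).
x ≡ 40 (mod 56), giving 2 solutions mod 112.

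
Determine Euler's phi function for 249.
164

249 = 3 × 83
φ(n) = n × ∏(1 - 1/p) for each prime p dividing n
φ(249) = 249 × (1 - 1/3) × (1 - 1/83) = 164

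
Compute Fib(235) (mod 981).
257

Matrix identity: Q^n = [[F_(n+1), F_n], [F_n, F_(n-1)]] with Q = [[1,1],[1,0]].
n = 235 = 11101011₂. Square-and-multiply, entries mod 981:
Q^1 = [[1,1],[1,0]]
Q^3 = (Q^1)²·Q = [[3,2],[2,1]]
Q^7 = (Q^3)²·Q = [[21,13],[13,8]]
Q^14 = (Q^7)² = [[610,377],[377,233]]
Q^29 = (Q^14)²·Q = [[152,185],[185,948]]
Q^58 = (Q^29)² = [[431,433],[433,979]]
Q^117 = (Q^58)²·Q = [[818,470],[470,348]]
Q^235 = (Q^117)²·Q = [[879,257],[257,622]]
F_235 mod 981 = Q^235[0][1] = 257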